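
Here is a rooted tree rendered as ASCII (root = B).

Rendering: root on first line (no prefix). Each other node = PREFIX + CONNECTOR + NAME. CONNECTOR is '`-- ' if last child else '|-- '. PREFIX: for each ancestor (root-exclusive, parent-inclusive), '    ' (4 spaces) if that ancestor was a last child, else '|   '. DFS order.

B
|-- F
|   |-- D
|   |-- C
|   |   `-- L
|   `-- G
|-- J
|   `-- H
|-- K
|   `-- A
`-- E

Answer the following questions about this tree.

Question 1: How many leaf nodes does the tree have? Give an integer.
Leaves (nodes with no children): A, D, E, G, H, L

Answer: 6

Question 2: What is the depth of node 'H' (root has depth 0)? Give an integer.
Answer: 2

Derivation:
Path from root to H: B -> J -> H
Depth = number of edges = 2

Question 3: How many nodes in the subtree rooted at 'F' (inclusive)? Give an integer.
Answer: 5

Derivation:
Subtree rooted at F contains: C, D, F, G, L
Count = 5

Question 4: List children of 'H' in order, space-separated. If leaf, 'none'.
Answer: none

Derivation:
Node H's children (from adjacency): (leaf)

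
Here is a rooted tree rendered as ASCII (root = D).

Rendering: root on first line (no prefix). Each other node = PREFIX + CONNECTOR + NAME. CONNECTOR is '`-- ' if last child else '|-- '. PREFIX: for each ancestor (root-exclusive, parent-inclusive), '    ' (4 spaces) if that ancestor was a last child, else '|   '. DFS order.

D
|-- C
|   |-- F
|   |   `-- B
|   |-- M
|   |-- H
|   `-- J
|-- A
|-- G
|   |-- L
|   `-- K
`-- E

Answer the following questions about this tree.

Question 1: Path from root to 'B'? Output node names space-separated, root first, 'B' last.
Walk down from root: D -> C -> F -> B

Answer: D C F B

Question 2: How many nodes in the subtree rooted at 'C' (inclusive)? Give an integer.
Subtree rooted at C contains: B, C, F, H, J, M
Count = 6

Answer: 6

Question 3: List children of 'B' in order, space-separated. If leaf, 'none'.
Node B's children (from adjacency): (leaf)

Answer: none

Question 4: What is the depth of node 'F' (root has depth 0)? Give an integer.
Path from root to F: D -> C -> F
Depth = number of edges = 2

Answer: 2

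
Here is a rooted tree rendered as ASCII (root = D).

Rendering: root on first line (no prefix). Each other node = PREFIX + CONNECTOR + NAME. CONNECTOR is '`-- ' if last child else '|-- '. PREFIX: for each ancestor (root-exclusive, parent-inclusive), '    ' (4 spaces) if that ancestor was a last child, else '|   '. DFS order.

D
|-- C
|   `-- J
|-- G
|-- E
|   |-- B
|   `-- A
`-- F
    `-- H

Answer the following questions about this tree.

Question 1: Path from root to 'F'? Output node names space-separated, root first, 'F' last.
Walk down from root: D -> F

Answer: D F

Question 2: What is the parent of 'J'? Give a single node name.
Answer: C

Derivation:
Scan adjacency: J appears as child of C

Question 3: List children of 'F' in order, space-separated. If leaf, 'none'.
Answer: H

Derivation:
Node F's children (from adjacency): H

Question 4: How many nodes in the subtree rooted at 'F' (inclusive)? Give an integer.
Subtree rooted at F contains: F, H
Count = 2

Answer: 2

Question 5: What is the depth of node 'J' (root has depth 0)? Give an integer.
Path from root to J: D -> C -> J
Depth = number of edges = 2

Answer: 2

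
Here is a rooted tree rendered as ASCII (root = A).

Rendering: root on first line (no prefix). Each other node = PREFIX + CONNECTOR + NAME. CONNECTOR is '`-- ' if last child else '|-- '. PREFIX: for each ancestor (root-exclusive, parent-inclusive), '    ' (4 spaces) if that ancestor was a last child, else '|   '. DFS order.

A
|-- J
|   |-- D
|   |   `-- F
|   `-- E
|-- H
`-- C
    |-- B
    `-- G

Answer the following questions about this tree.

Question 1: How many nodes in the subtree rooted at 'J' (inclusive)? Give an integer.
Subtree rooted at J contains: D, E, F, J
Count = 4

Answer: 4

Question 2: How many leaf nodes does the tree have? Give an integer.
Answer: 5

Derivation:
Leaves (nodes with no children): B, E, F, G, H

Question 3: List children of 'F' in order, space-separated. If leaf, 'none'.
Answer: none

Derivation:
Node F's children (from adjacency): (leaf)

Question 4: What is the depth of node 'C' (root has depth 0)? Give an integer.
Path from root to C: A -> C
Depth = number of edges = 1

Answer: 1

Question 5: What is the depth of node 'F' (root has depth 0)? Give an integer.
Answer: 3

Derivation:
Path from root to F: A -> J -> D -> F
Depth = number of edges = 3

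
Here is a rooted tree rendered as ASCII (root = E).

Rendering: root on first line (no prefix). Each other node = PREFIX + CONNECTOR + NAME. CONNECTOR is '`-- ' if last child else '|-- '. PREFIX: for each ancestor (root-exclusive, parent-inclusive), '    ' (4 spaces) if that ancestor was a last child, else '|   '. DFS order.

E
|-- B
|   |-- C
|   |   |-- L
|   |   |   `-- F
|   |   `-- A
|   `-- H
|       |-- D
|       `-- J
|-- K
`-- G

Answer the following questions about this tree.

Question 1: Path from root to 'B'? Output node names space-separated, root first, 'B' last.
Answer: E B

Derivation:
Walk down from root: E -> B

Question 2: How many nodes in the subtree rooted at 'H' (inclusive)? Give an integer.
Answer: 3

Derivation:
Subtree rooted at H contains: D, H, J
Count = 3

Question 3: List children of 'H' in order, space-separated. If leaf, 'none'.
Answer: D J

Derivation:
Node H's children (from adjacency): D, J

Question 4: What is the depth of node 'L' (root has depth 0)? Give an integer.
Path from root to L: E -> B -> C -> L
Depth = number of edges = 3

Answer: 3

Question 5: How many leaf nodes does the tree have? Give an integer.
Leaves (nodes with no children): A, D, F, G, J, K

Answer: 6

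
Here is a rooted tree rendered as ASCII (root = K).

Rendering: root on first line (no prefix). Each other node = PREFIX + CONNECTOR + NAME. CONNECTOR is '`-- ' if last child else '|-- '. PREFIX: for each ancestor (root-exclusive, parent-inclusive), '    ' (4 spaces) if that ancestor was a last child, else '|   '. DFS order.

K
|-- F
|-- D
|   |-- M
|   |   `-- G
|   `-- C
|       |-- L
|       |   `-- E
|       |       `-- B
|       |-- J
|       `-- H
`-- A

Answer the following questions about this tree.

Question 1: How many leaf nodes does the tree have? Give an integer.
Leaves (nodes with no children): A, B, F, G, H, J

Answer: 6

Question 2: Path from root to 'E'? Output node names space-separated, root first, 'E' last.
Walk down from root: K -> D -> C -> L -> E

Answer: K D C L E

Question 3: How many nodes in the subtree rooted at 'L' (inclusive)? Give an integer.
Subtree rooted at L contains: B, E, L
Count = 3

Answer: 3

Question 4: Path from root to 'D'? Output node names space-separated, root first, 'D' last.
Answer: K D

Derivation:
Walk down from root: K -> D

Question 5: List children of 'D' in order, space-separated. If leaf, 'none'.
Answer: M C

Derivation:
Node D's children (from adjacency): M, C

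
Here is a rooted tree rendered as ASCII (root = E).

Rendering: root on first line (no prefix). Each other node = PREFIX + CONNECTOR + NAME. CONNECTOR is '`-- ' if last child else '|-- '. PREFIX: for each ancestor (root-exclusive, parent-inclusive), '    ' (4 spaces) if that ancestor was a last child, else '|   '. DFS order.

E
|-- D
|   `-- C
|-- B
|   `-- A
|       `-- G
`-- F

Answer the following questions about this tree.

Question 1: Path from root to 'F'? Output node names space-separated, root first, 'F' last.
Answer: E F

Derivation:
Walk down from root: E -> F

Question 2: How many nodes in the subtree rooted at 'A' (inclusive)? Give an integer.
Answer: 2

Derivation:
Subtree rooted at A contains: A, G
Count = 2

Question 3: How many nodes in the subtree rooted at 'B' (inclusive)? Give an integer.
Subtree rooted at B contains: A, B, G
Count = 3

Answer: 3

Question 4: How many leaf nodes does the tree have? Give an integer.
Answer: 3

Derivation:
Leaves (nodes with no children): C, F, G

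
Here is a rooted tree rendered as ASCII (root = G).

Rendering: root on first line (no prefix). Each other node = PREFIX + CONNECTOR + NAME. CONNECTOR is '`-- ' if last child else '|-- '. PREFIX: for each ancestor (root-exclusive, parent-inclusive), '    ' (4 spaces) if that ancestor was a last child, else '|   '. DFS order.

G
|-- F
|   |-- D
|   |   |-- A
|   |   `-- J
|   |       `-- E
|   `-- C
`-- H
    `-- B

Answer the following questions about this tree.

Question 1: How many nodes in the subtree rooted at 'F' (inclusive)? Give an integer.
Subtree rooted at F contains: A, C, D, E, F, J
Count = 6

Answer: 6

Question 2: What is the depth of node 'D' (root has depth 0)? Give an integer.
Answer: 2

Derivation:
Path from root to D: G -> F -> D
Depth = number of edges = 2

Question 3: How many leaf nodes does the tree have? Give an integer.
Leaves (nodes with no children): A, B, C, E

Answer: 4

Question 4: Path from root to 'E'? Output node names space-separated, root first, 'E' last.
Answer: G F D J E

Derivation:
Walk down from root: G -> F -> D -> J -> E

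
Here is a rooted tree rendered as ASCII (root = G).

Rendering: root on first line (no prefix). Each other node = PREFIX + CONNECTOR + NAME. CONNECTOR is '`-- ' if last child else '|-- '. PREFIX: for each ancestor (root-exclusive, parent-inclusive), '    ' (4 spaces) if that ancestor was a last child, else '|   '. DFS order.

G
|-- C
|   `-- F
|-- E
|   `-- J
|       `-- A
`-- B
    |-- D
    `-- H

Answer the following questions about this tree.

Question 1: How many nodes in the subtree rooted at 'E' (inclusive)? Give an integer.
Subtree rooted at E contains: A, E, J
Count = 3

Answer: 3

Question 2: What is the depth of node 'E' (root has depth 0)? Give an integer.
Path from root to E: G -> E
Depth = number of edges = 1

Answer: 1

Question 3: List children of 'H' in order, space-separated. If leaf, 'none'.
Answer: none

Derivation:
Node H's children (from adjacency): (leaf)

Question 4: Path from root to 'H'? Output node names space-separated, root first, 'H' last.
Walk down from root: G -> B -> H

Answer: G B H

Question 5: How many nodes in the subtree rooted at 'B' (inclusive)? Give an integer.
Subtree rooted at B contains: B, D, H
Count = 3

Answer: 3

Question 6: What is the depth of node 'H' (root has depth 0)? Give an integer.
Answer: 2

Derivation:
Path from root to H: G -> B -> H
Depth = number of edges = 2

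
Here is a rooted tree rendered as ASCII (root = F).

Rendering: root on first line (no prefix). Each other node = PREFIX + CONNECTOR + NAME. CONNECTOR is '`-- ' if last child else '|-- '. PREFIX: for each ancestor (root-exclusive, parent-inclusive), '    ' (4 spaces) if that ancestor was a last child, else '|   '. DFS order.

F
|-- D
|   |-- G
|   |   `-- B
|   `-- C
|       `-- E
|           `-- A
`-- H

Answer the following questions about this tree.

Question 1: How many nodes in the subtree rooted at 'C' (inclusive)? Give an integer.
Subtree rooted at C contains: A, C, E
Count = 3

Answer: 3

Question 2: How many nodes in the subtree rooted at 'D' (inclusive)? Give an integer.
Answer: 6

Derivation:
Subtree rooted at D contains: A, B, C, D, E, G
Count = 6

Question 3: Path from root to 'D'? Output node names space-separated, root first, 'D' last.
Walk down from root: F -> D

Answer: F D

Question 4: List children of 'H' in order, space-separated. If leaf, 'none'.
Node H's children (from adjacency): (leaf)

Answer: none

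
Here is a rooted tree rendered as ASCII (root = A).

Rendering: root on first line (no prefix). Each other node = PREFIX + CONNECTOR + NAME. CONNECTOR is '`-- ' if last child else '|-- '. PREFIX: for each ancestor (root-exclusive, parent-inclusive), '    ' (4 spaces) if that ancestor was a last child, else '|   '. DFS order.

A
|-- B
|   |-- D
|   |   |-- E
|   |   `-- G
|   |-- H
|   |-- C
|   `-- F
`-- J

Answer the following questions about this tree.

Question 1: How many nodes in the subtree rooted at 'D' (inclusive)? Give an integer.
Subtree rooted at D contains: D, E, G
Count = 3

Answer: 3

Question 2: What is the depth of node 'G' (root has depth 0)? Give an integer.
Path from root to G: A -> B -> D -> G
Depth = number of edges = 3

Answer: 3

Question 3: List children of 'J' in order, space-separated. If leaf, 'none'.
Node J's children (from adjacency): (leaf)

Answer: none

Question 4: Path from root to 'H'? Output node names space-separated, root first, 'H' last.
Walk down from root: A -> B -> H

Answer: A B H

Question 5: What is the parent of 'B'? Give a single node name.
Answer: A

Derivation:
Scan adjacency: B appears as child of A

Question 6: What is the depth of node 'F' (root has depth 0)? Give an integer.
Path from root to F: A -> B -> F
Depth = number of edges = 2

Answer: 2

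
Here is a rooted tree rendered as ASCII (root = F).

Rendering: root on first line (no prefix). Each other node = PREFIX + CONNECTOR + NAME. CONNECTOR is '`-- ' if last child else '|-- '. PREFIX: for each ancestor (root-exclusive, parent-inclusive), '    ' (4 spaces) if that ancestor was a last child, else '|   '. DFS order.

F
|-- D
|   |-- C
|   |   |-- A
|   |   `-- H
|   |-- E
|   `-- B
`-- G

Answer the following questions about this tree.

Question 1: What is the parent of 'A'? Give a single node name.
Answer: C

Derivation:
Scan adjacency: A appears as child of C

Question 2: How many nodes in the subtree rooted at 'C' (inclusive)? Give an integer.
Answer: 3

Derivation:
Subtree rooted at C contains: A, C, H
Count = 3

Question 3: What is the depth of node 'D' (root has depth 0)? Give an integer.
Path from root to D: F -> D
Depth = number of edges = 1

Answer: 1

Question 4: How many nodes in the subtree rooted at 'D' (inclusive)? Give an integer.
Answer: 6

Derivation:
Subtree rooted at D contains: A, B, C, D, E, H
Count = 6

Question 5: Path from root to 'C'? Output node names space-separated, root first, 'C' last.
Walk down from root: F -> D -> C

Answer: F D C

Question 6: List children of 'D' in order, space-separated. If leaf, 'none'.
Node D's children (from adjacency): C, E, B

Answer: C E B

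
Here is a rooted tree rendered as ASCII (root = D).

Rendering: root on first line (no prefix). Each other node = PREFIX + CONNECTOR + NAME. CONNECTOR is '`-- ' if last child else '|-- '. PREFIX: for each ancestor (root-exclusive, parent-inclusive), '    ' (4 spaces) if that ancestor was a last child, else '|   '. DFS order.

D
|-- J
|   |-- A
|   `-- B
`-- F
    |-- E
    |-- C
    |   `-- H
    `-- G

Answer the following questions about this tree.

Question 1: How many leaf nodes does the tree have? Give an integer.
Answer: 5

Derivation:
Leaves (nodes with no children): A, B, E, G, H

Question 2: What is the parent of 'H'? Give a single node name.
Scan adjacency: H appears as child of C

Answer: C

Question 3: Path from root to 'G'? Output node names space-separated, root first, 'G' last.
Answer: D F G

Derivation:
Walk down from root: D -> F -> G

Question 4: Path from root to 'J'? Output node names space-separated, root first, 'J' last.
Answer: D J

Derivation:
Walk down from root: D -> J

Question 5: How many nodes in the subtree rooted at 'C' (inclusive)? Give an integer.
Subtree rooted at C contains: C, H
Count = 2

Answer: 2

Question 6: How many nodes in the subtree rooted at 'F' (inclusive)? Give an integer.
Answer: 5

Derivation:
Subtree rooted at F contains: C, E, F, G, H
Count = 5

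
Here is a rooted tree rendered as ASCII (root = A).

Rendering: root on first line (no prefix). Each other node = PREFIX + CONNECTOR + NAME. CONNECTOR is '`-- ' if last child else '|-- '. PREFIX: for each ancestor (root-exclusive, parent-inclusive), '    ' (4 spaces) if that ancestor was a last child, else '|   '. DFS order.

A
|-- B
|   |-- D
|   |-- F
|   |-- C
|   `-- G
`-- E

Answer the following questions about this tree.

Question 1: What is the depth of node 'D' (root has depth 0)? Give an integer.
Answer: 2

Derivation:
Path from root to D: A -> B -> D
Depth = number of edges = 2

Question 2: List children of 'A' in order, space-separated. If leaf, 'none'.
Answer: B E

Derivation:
Node A's children (from adjacency): B, E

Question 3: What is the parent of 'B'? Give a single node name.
Answer: A

Derivation:
Scan adjacency: B appears as child of A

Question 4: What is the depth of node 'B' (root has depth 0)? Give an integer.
Path from root to B: A -> B
Depth = number of edges = 1

Answer: 1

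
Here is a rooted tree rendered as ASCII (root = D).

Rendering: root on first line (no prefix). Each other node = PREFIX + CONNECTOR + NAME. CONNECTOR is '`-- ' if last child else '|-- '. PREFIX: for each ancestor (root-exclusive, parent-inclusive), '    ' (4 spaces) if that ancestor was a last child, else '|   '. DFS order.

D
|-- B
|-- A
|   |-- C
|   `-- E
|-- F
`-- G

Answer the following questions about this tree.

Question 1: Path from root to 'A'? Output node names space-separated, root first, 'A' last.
Walk down from root: D -> A

Answer: D A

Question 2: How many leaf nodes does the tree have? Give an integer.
Answer: 5

Derivation:
Leaves (nodes with no children): B, C, E, F, G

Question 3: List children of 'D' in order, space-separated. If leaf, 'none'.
Answer: B A F G

Derivation:
Node D's children (from adjacency): B, A, F, G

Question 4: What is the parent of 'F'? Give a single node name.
Scan adjacency: F appears as child of D

Answer: D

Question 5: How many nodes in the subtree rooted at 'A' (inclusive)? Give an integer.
Subtree rooted at A contains: A, C, E
Count = 3

Answer: 3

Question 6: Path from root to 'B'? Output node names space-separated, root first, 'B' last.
Walk down from root: D -> B

Answer: D B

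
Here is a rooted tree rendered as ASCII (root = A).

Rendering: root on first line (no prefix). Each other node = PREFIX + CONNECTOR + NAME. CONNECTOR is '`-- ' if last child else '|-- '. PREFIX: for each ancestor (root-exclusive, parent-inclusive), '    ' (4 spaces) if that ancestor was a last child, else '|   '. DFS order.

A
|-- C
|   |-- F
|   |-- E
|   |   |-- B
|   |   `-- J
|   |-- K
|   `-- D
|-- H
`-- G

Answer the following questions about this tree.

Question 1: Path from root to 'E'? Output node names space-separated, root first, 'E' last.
Walk down from root: A -> C -> E

Answer: A C E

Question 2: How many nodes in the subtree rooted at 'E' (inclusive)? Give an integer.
Subtree rooted at E contains: B, E, J
Count = 3

Answer: 3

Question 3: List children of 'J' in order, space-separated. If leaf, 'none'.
Node J's children (from adjacency): (leaf)

Answer: none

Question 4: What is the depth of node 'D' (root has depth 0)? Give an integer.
Answer: 2

Derivation:
Path from root to D: A -> C -> D
Depth = number of edges = 2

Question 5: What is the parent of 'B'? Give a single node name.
Answer: E

Derivation:
Scan adjacency: B appears as child of E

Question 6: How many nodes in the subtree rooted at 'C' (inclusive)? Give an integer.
Answer: 7

Derivation:
Subtree rooted at C contains: B, C, D, E, F, J, K
Count = 7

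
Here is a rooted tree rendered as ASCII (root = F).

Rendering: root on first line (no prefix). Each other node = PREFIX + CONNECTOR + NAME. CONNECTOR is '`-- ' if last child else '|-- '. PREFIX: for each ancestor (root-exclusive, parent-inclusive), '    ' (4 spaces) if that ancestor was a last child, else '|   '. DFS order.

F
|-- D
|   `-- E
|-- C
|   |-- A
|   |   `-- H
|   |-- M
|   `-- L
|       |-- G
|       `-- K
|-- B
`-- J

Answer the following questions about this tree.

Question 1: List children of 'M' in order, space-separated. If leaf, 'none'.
Answer: none

Derivation:
Node M's children (from adjacency): (leaf)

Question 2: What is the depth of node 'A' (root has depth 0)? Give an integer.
Answer: 2

Derivation:
Path from root to A: F -> C -> A
Depth = number of edges = 2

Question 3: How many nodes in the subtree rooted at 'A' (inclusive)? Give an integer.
Subtree rooted at A contains: A, H
Count = 2

Answer: 2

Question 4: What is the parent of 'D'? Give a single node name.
Answer: F

Derivation:
Scan adjacency: D appears as child of F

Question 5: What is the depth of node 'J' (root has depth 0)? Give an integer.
Answer: 1

Derivation:
Path from root to J: F -> J
Depth = number of edges = 1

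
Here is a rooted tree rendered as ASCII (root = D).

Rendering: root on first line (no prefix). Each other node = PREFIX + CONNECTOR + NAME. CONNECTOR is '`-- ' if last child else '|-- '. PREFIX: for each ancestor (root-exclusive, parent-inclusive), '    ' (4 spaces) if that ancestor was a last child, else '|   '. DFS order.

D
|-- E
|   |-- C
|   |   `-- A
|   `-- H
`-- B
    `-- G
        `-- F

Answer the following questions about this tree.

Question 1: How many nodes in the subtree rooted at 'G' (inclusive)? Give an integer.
Subtree rooted at G contains: F, G
Count = 2

Answer: 2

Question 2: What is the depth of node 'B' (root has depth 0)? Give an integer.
Answer: 1

Derivation:
Path from root to B: D -> B
Depth = number of edges = 1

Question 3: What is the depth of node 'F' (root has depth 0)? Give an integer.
Answer: 3

Derivation:
Path from root to F: D -> B -> G -> F
Depth = number of edges = 3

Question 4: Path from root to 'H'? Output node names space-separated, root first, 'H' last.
Walk down from root: D -> E -> H

Answer: D E H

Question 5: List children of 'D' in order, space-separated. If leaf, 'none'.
Node D's children (from adjacency): E, B

Answer: E B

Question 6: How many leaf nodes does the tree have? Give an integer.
Leaves (nodes with no children): A, F, H

Answer: 3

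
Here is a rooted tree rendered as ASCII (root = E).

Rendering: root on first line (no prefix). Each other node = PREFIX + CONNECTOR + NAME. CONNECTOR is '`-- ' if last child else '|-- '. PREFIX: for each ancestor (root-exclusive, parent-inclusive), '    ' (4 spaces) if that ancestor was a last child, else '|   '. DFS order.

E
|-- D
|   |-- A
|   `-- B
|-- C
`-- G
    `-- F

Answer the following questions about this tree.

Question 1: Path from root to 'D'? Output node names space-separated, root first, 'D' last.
Walk down from root: E -> D

Answer: E D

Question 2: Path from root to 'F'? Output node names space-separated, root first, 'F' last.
Walk down from root: E -> G -> F

Answer: E G F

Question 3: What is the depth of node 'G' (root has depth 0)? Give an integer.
Path from root to G: E -> G
Depth = number of edges = 1

Answer: 1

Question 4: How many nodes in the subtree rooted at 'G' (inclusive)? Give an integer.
Answer: 2

Derivation:
Subtree rooted at G contains: F, G
Count = 2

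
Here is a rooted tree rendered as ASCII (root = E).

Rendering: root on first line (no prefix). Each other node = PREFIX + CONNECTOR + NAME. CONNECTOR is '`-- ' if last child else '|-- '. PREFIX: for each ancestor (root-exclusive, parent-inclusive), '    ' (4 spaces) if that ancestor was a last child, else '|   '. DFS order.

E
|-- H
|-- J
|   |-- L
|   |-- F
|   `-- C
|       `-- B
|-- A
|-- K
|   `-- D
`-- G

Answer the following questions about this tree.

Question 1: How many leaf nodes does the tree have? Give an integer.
Leaves (nodes with no children): A, B, D, F, G, H, L

Answer: 7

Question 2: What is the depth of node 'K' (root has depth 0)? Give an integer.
Answer: 1

Derivation:
Path from root to K: E -> K
Depth = number of edges = 1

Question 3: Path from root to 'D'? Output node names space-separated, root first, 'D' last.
Answer: E K D

Derivation:
Walk down from root: E -> K -> D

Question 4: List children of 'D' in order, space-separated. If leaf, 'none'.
Node D's children (from adjacency): (leaf)

Answer: none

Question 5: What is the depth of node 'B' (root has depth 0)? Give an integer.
Answer: 3

Derivation:
Path from root to B: E -> J -> C -> B
Depth = number of edges = 3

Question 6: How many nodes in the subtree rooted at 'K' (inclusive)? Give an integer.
Subtree rooted at K contains: D, K
Count = 2

Answer: 2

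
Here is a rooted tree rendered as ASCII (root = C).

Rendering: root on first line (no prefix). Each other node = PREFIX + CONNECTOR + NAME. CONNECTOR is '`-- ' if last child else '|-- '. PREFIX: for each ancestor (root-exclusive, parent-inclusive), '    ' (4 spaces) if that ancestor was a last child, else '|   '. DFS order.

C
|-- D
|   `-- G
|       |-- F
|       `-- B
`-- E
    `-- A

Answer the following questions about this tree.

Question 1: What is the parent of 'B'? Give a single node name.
Scan adjacency: B appears as child of G

Answer: G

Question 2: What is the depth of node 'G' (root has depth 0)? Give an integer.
Answer: 2

Derivation:
Path from root to G: C -> D -> G
Depth = number of edges = 2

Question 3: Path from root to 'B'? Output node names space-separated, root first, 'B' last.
Walk down from root: C -> D -> G -> B

Answer: C D G B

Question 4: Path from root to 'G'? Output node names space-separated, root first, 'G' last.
Walk down from root: C -> D -> G

Answer: C D G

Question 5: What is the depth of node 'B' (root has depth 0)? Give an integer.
Path from root to B: C -> D -> G -> B
Depth = number of edges = 3

Answer: 3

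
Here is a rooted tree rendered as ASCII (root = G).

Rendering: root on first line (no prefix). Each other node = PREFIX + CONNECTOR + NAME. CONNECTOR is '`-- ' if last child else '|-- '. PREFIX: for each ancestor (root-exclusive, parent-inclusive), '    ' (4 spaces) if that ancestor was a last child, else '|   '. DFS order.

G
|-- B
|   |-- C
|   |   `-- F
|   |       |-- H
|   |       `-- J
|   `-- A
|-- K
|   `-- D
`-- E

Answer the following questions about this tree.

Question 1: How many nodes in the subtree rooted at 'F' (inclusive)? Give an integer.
Answer: 3

Derivation:
Subtree rooted at F contains: F, H, J
Count = 3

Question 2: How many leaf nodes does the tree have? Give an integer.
Answer: 5

Derivation:
Leaves (nodes with no children): A, D, E, H, J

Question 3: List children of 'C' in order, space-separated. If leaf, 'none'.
Answer: F

Derivation:
Node C's children (from adjacency): F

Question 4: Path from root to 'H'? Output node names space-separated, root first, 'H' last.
Walk down from root: G -> B -> C -> F -> H

Answer: G B C F H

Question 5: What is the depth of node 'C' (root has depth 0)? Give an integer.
Answer: 2

Derivation:
Path from root to C: G -> B -> C
Depth = number of edges = 2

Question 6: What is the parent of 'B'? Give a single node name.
Answer: G

Derivation:
Scan adjacency: B appears as child of G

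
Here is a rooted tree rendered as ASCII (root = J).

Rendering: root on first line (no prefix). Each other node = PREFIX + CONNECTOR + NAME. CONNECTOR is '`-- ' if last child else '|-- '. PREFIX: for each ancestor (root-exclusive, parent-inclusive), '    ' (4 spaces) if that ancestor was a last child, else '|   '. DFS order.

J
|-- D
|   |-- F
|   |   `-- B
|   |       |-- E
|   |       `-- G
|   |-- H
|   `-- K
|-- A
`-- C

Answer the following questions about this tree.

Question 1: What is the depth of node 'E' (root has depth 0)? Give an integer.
Answer: 4

Derivation:
Path from root to E: J -> D -> F -> B -> E
Depth = number of edges = 4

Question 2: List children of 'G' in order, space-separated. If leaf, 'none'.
Answer: none

Derivation:
Node G's children (from adjacency): (leaf)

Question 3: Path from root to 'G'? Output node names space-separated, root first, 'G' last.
Walk down from root: J -> D -> F -> B -> G

Answer: J D F B G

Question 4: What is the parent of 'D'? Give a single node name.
Answer: J

Derivation:
Scan adjacency: D appears as child of J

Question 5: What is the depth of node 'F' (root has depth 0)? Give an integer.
Answer: 2

Derivation:
Path from root to F: J -> D -> F
Depth = number of edges = 2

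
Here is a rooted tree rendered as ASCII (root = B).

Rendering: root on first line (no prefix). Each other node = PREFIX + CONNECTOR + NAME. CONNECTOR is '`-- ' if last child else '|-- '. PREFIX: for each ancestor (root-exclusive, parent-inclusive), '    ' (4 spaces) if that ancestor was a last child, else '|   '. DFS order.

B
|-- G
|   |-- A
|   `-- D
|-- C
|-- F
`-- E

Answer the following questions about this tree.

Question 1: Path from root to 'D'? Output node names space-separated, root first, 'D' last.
Walk down from root: B -> G -> D

Answer: B G D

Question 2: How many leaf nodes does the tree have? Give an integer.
Answer: 5

Derivation:
Leaves (nodes with no children): A, C, D, E, F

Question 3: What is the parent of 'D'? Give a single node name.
Answer: G

Derivation:
Scan adjacency: D appears as child of G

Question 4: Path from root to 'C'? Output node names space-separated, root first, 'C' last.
Answer: B C

Derivation:
Walk down from root: B -> C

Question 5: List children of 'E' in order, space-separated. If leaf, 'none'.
Node E's children (from adjacency): (leaf)

Answer: none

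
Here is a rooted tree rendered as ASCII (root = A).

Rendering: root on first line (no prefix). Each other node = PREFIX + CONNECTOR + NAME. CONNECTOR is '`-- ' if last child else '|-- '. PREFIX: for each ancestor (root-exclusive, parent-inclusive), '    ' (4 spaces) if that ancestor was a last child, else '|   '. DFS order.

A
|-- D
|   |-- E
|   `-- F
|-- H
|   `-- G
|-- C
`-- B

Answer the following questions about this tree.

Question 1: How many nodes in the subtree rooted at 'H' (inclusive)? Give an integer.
Subtree rooted at H contains: G, H
Count = 2

Answer: 2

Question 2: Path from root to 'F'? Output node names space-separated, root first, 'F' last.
Walk down from root: A -> D -> F

Answer: A D F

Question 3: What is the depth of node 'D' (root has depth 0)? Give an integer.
Path from root to D: A -> D
Depth = number of edges = 1

Answer: 1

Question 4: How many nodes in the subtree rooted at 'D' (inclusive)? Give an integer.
Subtree rooted at D contains: D, E, F
Count = 3

Answer: 3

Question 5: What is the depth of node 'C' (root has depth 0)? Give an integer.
Path from root to C: A -> C
Depth = number of edges = 1

Answer: 1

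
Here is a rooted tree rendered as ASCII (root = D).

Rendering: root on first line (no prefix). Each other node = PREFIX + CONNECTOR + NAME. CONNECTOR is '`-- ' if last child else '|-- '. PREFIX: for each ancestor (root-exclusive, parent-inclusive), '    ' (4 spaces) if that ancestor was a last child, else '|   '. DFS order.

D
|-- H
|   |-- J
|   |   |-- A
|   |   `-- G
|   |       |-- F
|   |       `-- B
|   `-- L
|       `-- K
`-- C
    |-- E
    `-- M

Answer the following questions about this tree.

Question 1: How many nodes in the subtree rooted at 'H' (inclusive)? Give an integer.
Answer: 8

Derivation:
Subtree rooted at H contains: A, B, F, G, H, J, K, L
Count = 8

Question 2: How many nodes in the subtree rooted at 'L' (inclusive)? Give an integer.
Subtree rooted at L contains: K, L
Count = 2

Answer: 2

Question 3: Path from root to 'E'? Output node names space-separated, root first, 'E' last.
Walk down from root: D -> C -> E

Answer: D C E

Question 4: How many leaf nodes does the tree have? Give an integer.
Leaves (nodes with no children): A, B, E, F, K, M

Answer: 6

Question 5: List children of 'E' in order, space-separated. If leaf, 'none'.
Answer: none

Derivation:
Node E's children (from adjacency): (leaf)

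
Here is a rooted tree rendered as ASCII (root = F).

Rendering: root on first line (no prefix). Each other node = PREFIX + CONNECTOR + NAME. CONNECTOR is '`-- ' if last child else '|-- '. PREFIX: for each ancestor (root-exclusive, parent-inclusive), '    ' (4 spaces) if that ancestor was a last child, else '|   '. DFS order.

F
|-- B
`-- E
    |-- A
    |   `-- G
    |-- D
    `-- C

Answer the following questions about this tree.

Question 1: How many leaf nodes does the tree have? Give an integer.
Leaves (nodes with no children): B, C, D, G

Answer: 4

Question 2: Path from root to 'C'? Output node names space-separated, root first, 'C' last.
Answer: F E C

Derivation:
Walk down from root: F -> E -> C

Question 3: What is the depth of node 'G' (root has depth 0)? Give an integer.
Answer: 3

Derivation:
Path from root to G: F -> E -> A -> G
Depth = number of edges = 3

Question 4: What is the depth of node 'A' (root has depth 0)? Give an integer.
Answer: 2

Derivation:
Path from root to A: F -> E -> A
Depth = number of edges = 2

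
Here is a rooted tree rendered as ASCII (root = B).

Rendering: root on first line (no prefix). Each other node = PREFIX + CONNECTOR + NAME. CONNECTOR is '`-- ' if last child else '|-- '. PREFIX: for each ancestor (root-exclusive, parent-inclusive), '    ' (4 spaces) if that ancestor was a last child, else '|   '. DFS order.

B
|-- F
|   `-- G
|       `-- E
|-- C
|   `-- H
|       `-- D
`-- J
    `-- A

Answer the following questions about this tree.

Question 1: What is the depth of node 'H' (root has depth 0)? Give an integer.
Path from root to H: B -> C -> H
Depth = number of edges = 2

Answer: 2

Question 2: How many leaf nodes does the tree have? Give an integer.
Leaves (nodes with no children): A, D, E

Answer: 3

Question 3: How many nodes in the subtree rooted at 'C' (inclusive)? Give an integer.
Subtree rooted at C contains: C, D, H
Count = 3

Answer: 3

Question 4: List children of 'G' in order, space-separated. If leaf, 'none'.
Answer: E

Derivation:
Node G's children (from adjacency): E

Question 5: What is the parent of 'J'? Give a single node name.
Answer: B

Derivation:
Scan adjacency: J appears as child of B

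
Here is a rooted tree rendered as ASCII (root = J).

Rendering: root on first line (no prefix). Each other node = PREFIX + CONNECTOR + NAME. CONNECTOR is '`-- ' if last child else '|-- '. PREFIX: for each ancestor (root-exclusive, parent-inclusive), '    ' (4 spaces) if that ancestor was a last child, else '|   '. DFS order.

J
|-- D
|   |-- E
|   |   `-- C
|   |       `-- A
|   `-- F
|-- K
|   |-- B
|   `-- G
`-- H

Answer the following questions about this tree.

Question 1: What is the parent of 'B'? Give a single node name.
Answer: K

Derivation:
Scan adjacency: B appears as child of K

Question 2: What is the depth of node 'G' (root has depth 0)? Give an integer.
Path from root to G: J -> K -> G
Depth = number of edges = 2

Answer: 2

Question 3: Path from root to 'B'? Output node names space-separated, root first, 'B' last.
Answer: J K B

Derivation:
Walk down from root: J -> K -> B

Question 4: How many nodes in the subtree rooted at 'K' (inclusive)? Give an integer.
Answer: 3

Derivation:
Subtree rooted at K contains: B, G, K
Count = 3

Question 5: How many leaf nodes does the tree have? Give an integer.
Leaves (nodes with no children): A, B, F, G, H

Answer: 5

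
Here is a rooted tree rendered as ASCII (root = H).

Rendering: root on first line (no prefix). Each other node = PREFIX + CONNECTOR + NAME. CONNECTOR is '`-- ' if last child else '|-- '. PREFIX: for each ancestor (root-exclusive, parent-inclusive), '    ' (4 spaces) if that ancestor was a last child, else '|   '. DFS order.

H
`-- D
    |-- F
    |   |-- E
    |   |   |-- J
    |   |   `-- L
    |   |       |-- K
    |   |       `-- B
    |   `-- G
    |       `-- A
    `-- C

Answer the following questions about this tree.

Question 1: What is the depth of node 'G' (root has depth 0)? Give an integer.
Path from root to G: H -> D -> F -> G
Depth = number of edges = 3

Answer: 3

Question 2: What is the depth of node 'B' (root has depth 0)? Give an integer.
Path from root to B: H -> D -> F -> E -> L -> B
Depth = number of edges = 5

Answer: 5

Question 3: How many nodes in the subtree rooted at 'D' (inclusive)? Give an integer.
Subtree rooted at D contains: A, B, C, D, E, F, G, J, K, L
Count = 10

Answer: 10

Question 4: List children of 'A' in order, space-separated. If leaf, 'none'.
Node A's children (from adjacency): (leaf)

Answer: none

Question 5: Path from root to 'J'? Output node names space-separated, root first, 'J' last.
Answer: H D F E J

Derivation:
Walk down from root: H -> D -> F -> E -> J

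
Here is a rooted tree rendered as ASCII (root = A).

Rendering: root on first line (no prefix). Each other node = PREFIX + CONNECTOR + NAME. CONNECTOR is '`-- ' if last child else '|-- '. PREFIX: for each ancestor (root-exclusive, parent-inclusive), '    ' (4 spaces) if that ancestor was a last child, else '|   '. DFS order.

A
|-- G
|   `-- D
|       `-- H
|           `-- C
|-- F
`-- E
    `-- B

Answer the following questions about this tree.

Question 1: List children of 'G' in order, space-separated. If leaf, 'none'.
Node G's children (from adjacency): D

Answer: D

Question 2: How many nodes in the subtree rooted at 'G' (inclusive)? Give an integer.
Subtree rooted at G contains: C, D, G, H
Count = 4

Answer: 4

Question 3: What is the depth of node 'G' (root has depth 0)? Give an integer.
Answer: 1

Derivation:
Path from root to G: A -> G
Depth = number of edges = 1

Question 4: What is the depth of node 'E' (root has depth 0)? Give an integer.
Path from root to E: A -> E
Depth = number of edges = 1

Answer: 1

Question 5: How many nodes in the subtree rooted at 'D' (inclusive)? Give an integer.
Subtree rooted at D contains: C, D, H
Count = 3

Answer: 3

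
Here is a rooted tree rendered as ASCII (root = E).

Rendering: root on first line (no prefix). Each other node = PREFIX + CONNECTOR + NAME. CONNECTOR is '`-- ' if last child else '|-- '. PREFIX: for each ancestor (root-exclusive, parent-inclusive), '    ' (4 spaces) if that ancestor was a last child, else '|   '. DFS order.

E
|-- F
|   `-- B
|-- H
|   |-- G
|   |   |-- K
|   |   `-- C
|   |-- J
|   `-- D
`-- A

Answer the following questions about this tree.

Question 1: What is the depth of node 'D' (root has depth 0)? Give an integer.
Answer: 2

Derivation:
Path from root to D: E -> H -> D
Depth = number of edges = 2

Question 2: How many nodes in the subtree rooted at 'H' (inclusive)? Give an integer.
Subtree rooted at H contains: C, D, G, H, J, K
Count = 6

Answer: 6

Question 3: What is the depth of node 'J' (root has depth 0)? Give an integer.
Path from root to J: E -> H -> J
Depth = number of edges = 2

Answer: 2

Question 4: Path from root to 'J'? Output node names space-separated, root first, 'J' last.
Answer: E H J

Derivation:
Walk down from root: E -> H -> J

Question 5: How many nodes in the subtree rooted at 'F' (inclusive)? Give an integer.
Subtree rooted at F contains: B, F
Count = 2

Answer: 2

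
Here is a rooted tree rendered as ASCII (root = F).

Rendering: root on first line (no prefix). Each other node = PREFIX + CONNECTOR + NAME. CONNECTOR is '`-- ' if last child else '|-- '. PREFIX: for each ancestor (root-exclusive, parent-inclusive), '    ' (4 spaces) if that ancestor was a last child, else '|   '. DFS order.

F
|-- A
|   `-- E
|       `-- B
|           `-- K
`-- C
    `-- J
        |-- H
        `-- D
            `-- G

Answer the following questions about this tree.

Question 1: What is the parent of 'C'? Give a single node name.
Scan adjacency: C appears as child of F

Answer: F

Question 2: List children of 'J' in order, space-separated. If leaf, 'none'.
Answer: H D

Derivation:
Node J's children (from adjacency): H, D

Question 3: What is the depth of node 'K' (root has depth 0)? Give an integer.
Answer: 4

Derivation:
Path from root to K: F -> A -> E -> B -> K
Depth = number of edges = 4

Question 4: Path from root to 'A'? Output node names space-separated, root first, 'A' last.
Answer: F A

Derivation:
Walk down from root: F -> A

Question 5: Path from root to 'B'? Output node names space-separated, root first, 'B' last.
Walk down from root: F -> A -> E -> B

Answer: F A E B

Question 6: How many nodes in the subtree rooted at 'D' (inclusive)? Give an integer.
Subtree rooted at D contains: D, G
Count = 2

Answer: 2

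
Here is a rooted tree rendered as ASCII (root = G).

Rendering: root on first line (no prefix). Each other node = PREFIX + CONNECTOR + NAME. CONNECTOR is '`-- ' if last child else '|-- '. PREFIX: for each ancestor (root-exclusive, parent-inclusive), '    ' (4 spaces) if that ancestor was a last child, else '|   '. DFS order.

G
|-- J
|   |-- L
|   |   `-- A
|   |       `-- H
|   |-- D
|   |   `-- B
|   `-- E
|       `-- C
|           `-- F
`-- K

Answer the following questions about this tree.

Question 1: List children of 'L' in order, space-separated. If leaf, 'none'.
Node L's children (from adjacency): A

Answer: A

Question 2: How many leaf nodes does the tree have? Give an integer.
Leaves (nodes with no children): B, F, H, K

Answer: 4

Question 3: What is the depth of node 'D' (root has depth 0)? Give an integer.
Answer: 2

Derivation:
Path from root to D: G -> J -> D
Depth = number of edges = 2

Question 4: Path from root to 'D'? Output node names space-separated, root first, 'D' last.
Answer: G J D

Derivation:
Walk down from root: G -> J -> D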